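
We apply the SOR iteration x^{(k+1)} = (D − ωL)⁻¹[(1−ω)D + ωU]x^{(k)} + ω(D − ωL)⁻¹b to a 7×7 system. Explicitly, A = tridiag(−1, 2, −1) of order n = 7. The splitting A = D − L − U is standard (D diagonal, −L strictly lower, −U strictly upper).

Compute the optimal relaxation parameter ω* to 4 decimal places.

spectrum of D⁻¹(L+U) = {cos(kπ/8) : 1≤k≤7}; ρ_J = cos(π/8) = 0.9239.
√(1 − cos²(π/8)) = sin(π/8) ≈ 0.38268.
So ω* = 2/1.38268 = 1.4465 (Young).
Hence ρ(B_{ω*}) = 1.4465 − 1 = 0.4465.

ω* = 1.4465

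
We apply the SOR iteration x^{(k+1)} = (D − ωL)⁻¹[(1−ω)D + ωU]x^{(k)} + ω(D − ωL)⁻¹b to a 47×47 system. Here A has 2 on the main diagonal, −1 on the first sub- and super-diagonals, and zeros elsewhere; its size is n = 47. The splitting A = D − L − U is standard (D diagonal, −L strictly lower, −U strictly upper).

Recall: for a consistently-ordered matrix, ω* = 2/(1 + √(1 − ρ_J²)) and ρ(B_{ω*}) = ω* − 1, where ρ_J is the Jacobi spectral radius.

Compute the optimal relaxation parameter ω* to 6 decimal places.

ω* = 1.877224

ρ_J = max_k |cos(kπ/48)| = cos(π/48) = 0.997859
root = sin(π/48) = 0.0654031  (since 1−cos² = sin²).
ω* = 2/(1 + 0.0654031) = 2/1.0654031 = 1.877224.
At ω = 1.877224 every |λ(B_ω)| = ω−1, so ρ_SOR = 0.877224.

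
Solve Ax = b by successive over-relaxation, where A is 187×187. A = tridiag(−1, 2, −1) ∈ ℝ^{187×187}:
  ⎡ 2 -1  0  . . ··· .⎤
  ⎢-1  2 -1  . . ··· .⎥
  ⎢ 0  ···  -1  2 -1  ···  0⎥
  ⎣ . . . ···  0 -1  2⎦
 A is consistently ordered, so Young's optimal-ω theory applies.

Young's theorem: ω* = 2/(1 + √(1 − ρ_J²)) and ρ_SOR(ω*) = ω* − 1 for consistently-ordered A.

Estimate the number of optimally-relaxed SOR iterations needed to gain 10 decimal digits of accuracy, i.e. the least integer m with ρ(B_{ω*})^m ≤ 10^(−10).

m = 689

ρ_J = max_k |cos(kπ/188)| = cos(π/188) = 0.9998604
root = sin(π/188) = 0.0167098  (since 1−cos² = sin²).
ω* = 2/(1 + 0.0167098) = 2/1.0167098 = 1.9671297.
ρ(B_{ω*}) = ω*−1 = 0.9671297
For 10 digits: m = 10·ln10 / (−ln 0.9671297) = 23.0259/0.0334227 = 688.930; round up → m = 689.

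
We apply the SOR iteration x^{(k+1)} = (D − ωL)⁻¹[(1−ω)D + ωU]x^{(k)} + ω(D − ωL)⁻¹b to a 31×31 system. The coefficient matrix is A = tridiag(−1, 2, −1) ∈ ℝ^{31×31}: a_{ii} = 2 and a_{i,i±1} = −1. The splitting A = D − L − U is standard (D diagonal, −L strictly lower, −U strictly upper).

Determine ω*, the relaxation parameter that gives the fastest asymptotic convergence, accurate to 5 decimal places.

ω* = 1.82147

[ρ_J] n=31: ρ(B_J) = cos(π/(n+1)) = cos(π/32) = 0.99518.
1 − cos²(π/32) = sin²(π/32) ⇒ √(1−ρ_J²) = sin(π/32) = 0.098017.
ω* = 2 / (1 + 0.098017) = 2 / 1.098017 ≈ 1.82147.
ρ(B_{ω*}) = ω*−1 = 0.82147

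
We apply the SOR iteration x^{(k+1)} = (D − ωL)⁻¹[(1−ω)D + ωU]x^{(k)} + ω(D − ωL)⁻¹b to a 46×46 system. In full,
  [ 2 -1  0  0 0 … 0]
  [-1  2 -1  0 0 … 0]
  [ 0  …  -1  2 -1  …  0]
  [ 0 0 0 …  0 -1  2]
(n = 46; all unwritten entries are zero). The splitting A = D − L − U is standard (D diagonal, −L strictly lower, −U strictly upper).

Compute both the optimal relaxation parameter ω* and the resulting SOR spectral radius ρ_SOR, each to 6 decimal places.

With n=46, ρ(Jacobi) = cos(π/47) = 0.997767.
root = sin(π/47) = 0.0667926  (since 1−cos² = sin²).
ω* = 2/(1+0.0667926) = 1.874779
[ρ_SOR] ω* − 1 = 0.874779.

ω* = 1.874779, ρ_SOR = 0.874779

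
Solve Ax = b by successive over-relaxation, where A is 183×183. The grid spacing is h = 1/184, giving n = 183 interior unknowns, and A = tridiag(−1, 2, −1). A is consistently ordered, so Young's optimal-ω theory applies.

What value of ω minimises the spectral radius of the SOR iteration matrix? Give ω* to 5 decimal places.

ω* = 1.96643

[ρ_J] n=183: ρ(B_J) = cos(π/(n+1)) = cos(π/184) = 0.99985.
√(1−ρ_J²) = |sin(π/184)| = 0.017073
Young: ω* = 2/(1+√(1−ρ_J²)) = 2/(1+0.017073) = 2/1.017073 = 1.96643.
and ρ(B_{ω*}) = 1.96643 − 1 = 0.96643.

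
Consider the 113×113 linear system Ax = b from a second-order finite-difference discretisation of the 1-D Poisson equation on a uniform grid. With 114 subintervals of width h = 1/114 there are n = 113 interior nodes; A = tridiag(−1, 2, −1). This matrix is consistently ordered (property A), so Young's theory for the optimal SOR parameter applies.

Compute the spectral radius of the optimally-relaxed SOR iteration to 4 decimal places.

ρ_SOR = 0.9464

½·tridiag(1,0,1) at n=113: λ_k = cos(kπ/114); max |λ| at k=1 ⇒ ρ_J = cos(π/114) ≈ 0.9996.
√(1 − cos²(π/114)) = sin(π/114) ≈ 0.02755.
Young: ω* = 2/(1+√(1−ρ_J²)) = 2/(1+0.02755) = 2/1.02755 = 1.9464.
ρ_SOR = ω* − 1 ≈ 0.9464.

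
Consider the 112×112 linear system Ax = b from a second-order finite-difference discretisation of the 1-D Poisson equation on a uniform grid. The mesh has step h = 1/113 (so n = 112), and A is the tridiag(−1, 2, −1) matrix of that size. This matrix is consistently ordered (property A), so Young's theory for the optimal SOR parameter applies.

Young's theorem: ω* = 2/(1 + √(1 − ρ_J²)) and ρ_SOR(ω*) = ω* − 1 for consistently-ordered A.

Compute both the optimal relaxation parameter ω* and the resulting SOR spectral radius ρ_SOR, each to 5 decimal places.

½·tridiag(1,0,1) at n=112: λ_k = cos(kπ/113); max |λ| at k=1 ⇒ ρ_J = cos(π/113) ≈ 0.99961.
√(1−ρ_J²) = |sin(π/113)| = 0.027798
Young: ω* = 2/(1+√(1−ρ_J²)) = 2/(1+0.027798) = 2/1.027798 = 1.94591.
ρ_SOR = ω* − 1 ≈ 0.94591.

ω* = 1.94591, ρ_SOR = 0.94591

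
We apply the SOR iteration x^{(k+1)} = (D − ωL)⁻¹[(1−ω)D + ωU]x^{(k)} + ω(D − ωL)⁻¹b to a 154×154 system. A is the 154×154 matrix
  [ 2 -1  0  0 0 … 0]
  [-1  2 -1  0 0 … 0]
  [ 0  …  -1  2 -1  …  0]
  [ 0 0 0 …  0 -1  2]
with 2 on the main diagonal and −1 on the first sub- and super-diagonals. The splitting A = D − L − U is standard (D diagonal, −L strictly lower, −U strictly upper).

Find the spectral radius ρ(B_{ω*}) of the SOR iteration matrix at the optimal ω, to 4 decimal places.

ρ_SOR = 0.9603

ρ_J = max_k |cos(kπ/155)| = cos(π/155) = 0.9998
√(1−ρ_J²) simplifies to sin(π/155) = 0.02027.
So ω* = 2/1.02027 = 1.9603 (Young).
ρ(B_{ω*}) = ω*−1 = 0.9603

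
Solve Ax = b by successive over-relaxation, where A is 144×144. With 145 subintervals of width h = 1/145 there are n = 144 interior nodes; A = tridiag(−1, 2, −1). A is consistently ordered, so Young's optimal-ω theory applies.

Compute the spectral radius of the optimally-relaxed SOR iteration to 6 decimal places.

ρ_SOR = 0.957590

ρ_J = max_k |cos(kπ/145)| = cos(π/145) = 0.999765
1 − cos²(π/145) = sin²(π/145) ⇒ √(1−ρ_J²) = sin(π/145) = 0.0216645.
[ω*] 2 ÷ (1 + 0.0216645) = 2 ÷ 1.0216645 = 1.957590.
ρ_SOR = ω* − 1 ≈ 0.957590.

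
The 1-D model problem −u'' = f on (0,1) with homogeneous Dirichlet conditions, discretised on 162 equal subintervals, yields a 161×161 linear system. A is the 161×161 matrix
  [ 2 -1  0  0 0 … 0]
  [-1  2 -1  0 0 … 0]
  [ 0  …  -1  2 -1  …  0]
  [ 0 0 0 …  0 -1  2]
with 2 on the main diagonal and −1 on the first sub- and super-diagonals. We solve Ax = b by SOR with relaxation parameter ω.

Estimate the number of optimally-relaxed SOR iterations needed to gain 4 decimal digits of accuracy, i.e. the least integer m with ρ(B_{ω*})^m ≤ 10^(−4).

m = 238

B_J for the 161×161 system has eigenvalues cos(kπ/162); ρ_J = cos(π/162) = 0.9998120.
√(1−ρ_J²) = |sin(π/162)| = 0.0193913
ω* = 2/(1 + 0.0193913) = 2/1.0193913 = 1.9619551.
Hence ρ(B_{ω*}) = 1.9619551 − 1 = 0.9619551.
m ≥ 4·ln10 / (−ln 0.9619551) = 237.456; smallest integer m = 238.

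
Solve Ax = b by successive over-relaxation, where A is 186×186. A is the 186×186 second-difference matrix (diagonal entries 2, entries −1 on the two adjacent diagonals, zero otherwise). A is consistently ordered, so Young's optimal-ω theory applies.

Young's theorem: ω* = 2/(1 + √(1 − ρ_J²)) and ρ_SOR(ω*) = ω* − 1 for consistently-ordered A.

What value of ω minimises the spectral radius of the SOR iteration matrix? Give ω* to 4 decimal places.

ω* = 1.9670

spectrum of D⁻¹(L+U) = {cos(kπ/187) : 1≤k≤186}; ρ_J = cos(π/187) = 0.9999.
root = sin(π/187) = 0.01680  (since 1−cos² = sin²).
So ω* = 2/1.01680 = 1.9670 (Young).
ρ_SOR = ω* − 1 = 1.9670 − 1 = 0.9670.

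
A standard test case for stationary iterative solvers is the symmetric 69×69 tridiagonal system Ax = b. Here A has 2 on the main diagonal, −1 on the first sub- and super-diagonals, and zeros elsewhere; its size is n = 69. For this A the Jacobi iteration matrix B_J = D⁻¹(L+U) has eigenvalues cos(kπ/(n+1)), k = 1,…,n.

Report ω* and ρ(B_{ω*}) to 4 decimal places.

With n=69, ρ(Jacobi) = cos(π/70) = 0.9990.
√(1−ρ_J²) = |sin(π/70)| = 0.04486
ω* = 2 / (1 + 0.04486) = 2 / 1.04486 ≈ 1.9141.
[ρ_SOR] ω* − 1 = 0.9141.

ω* = 1.9141, ρ_SOR = 0.9141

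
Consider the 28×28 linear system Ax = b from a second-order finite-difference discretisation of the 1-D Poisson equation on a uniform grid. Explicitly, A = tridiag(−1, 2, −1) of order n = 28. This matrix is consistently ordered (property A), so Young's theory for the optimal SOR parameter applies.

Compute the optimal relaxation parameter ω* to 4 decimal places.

ω* = 1.8049

With n=28, ρ(Jacobi) = cos(π/29) = 0.9941.
√(1 − cos²(π/29)) = sin(π/29) ≈ 0.10812.
So ω* = 2/1.10812 = 1.8049 (Young).
At ω = 1.8049 every |λ(B_ω)| = ω−1, so ρ_SOR = 0.8049.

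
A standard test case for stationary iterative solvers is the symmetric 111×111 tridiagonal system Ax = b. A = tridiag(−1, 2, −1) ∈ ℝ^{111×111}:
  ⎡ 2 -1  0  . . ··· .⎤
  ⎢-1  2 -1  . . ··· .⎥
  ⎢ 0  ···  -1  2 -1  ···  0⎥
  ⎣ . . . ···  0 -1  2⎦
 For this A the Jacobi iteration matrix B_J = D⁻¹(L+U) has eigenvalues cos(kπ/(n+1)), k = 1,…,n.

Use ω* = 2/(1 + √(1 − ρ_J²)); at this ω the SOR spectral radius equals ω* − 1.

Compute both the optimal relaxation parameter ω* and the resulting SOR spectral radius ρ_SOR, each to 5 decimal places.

With n=111, ρ(Jacobi) = cos(π/112) = 0.99961.
√(1−ρ_J²) = |sin(π/112)| = 0.028046
ω* = 2/(1 + 0.028046) = 2/1.028046 = 1.94544.
Hence ρ(B_{ω*}) = 1.94544 − 1 = 0.94544.

ω* = 1.94544, ρ_SOR = 0.94544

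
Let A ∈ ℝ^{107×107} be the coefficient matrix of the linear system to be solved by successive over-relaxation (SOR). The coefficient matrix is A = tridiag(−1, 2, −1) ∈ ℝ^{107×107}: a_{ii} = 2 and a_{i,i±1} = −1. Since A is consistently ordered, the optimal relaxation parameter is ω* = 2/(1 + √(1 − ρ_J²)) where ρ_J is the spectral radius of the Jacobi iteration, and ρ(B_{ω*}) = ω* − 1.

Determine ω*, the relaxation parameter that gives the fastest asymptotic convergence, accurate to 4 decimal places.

With n=107, ρ(Jacobi) = cos(π/108) = 0.9996.
√(1−ρ_J²) simplifies to sin(π/108) = 0.02908.
Young: ω* = 2/(1+√(1−ρ_J²)) = 2/(1+0.02908) = 2/1.02908 = 1.9435.
[ρ_SOR] ω* − 1 = 0.9435.

ω* = 1.9435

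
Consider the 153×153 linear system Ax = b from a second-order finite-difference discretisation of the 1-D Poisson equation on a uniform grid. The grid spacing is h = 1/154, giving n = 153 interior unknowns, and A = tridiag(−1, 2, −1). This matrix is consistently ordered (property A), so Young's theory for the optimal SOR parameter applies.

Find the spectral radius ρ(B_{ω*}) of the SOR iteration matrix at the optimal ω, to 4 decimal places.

ρ_SOR = 0.9600

[ρ_J] n=153: ρ(B_J) = cos(π/(n+1)) = cos(π/154) = 0.9998.
1 − cos²(π/154) = sin²(π/154) ⇒ √(1−ρ_J²) = sin(π/154) = 0.02040.
[ω*] 2 ÷ (1 + 0.02040) = 2 ÷ 1.02040 = 1.9600.
[ρ_SOR] ω* − 1 = 0.9600.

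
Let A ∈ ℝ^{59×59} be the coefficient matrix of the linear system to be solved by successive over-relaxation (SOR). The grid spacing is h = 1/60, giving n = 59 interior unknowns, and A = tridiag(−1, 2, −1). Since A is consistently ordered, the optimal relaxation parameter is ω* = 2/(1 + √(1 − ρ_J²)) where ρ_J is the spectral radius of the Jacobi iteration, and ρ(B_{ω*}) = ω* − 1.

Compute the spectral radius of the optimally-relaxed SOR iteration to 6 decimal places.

ρ_SOR = 0.900534

n=59: λ(B_J) = 1 − λ(A)/2 = cos(kπ/60); k=1 gives ρ_J = 0.998630.
√(1−ρ_J²) = |sin(π/60)| = 0.0523360
So ω* = 2/1.0523360 = 1.900534 (Young).
ρ_SOR = ω* − 1 = 1.900534 − 1 = 0.900534.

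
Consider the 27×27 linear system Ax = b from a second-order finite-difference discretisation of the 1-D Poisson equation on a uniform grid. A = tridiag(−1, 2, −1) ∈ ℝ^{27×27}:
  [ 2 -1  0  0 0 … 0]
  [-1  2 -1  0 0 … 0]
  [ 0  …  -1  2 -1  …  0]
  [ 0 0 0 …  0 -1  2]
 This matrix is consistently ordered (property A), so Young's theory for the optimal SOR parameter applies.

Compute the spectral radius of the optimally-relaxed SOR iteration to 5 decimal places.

ρ_J = max_k |cos(kπ/28)| = cos(π/28) = 0.99371
root = sin(π/28) = 0.111964  (since 1−cos² = sin²).
Then 2/(1+√(1−ρ_J²)) = 2/(1+0.111964); ω* = 2/1.111964 = 1.79862.
and ρ(B_{ω*}) = 1.79862 − 1 = 0.79862.

ρ_SOR = 0.79862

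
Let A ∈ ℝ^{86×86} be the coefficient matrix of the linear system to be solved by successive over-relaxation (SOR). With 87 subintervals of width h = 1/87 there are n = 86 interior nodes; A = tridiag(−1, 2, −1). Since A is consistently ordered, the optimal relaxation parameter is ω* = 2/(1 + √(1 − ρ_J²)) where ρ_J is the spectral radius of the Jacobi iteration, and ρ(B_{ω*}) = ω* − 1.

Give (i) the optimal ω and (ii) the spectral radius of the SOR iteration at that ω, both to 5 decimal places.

ρ_J = max_k |cos(kπ/87)| = cos(π/87) = 0.99935
root = sin(π/87) = 0.036102  (since 1−cos² = sin²).
Young: ω* = 2/(1+√(1−ρ_J²)) = 2/(1+0.036102) = 2/1.036102 = 1.93031.
[ρ_SOR] ω* − 1 = 0.93031.

ω* = 1.93031, ρ_SOR = 0.93031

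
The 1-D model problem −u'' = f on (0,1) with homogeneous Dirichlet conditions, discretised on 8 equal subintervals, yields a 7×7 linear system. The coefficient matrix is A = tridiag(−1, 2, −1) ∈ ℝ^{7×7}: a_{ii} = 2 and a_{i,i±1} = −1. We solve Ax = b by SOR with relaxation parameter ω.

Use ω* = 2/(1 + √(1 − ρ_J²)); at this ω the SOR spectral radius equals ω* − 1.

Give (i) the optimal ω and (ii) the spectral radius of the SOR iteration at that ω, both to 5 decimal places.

ω* = 1.44646, ρ_SOR = 0.44646

ρ_J = max_k |cos(kπ/8)| = cos(π/8) = 0.92388
root = sin(π/8) = 0.382683  (since 1−cos² = sin²).
[ω*] 2 ÷ (1 + 0.382683) = 2 ÷ 1.382683 = 1.44646.
Hence ρ(B_{ω*}) = 1.44646 − 1 = 0.44646.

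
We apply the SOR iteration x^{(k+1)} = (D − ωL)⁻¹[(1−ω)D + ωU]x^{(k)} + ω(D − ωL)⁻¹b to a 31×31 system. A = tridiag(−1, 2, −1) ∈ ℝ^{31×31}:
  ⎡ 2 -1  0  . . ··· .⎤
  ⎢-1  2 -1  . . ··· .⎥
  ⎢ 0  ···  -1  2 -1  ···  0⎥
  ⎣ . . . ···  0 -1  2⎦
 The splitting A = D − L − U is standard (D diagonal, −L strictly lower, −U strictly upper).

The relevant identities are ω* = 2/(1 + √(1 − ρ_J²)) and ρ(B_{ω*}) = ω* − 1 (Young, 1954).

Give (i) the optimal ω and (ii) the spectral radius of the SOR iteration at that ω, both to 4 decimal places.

½·tridiag(1,0,1) at n=31: λ_k = cos(kπ/32); max |λ| at k=1 ⇒ ρ_J = cos(π/32) ≈ 0.9952.
1 − cos²(π/32) = sin²(π/32) ⇒ √(1−ρ_J²) = sin(π/32) = 0.09802.
ω* = 2/(1+0.09802) = 1.8215
and ρ(B_{ω*}) = 1.8215 − 1 = 0.8215.

ω* = 1.8215, ρ_SOR = 0.8215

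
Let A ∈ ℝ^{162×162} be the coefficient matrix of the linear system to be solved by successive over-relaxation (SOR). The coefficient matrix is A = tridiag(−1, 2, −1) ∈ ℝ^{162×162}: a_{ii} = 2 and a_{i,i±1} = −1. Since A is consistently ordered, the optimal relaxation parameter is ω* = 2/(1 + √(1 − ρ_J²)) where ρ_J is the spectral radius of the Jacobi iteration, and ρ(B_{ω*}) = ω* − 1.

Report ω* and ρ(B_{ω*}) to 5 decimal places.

With n=162, ρ(Jacobi) = cos(π/163) = 0.99981.
√(1 − cos²(π/163)) = sin(π/163) ≈ 0.019272.
[ω*] 2 ÷ (1 + 0.019272) = 2 ÷ 1.019272 = 1.96218.
Hence ρ(B_{ω*}) = 1.96218 − 1 = 0.96218.

ω* = 1.96218, ρ_SOR = 0.96218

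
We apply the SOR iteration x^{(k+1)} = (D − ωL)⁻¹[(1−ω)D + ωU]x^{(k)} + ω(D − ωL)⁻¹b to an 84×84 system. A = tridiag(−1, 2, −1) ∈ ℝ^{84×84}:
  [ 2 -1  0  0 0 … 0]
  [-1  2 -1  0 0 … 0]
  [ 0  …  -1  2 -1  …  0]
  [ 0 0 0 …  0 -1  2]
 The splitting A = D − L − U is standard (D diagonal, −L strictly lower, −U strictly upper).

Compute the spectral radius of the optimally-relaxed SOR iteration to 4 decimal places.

B_J for the 84×84 system has eigenvalues cos(kπ/85); ρ_J = cos(π/85) = 0.9993.
√(1 − cos²(π/85)) = sin(π/85) ≈ 0.03695.
So ω* = 2/1.03695 = 1.9287 (Young).
ρ_SOR = ω* − 1 ≈ 0.9287.

ρ_SOR = 0.9287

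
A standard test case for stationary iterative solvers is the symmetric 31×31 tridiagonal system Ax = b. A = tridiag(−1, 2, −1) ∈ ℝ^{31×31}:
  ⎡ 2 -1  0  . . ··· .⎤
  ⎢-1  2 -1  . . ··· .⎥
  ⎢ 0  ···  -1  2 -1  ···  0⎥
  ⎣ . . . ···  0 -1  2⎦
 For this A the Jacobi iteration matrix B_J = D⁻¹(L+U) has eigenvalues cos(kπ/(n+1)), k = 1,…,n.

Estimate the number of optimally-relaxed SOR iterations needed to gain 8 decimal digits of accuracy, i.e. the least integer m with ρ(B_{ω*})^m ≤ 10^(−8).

m = 94

[ρ_J] n=31: ρ(B_J) = cos(π/(n+1)) = cos(π/32) = 0.9951847.
√(1 − cos²(π/32)) = sin(π/32) ≈ 0.0980171.
ω* = 2/(1 + 0.0980171) = 2/1.0980171 = 1.8214653.
and ρ(B_{ω*}) = 1.8214653 − 1 = 0.8214653.
ρ_SOR^m ≤ 10^(−8) ⇔ m ≥ 8·ln10/(−ln 0.8214653) = 18.4207/0.196666 = 93.665; m = ⌈93.665⌉ = 94.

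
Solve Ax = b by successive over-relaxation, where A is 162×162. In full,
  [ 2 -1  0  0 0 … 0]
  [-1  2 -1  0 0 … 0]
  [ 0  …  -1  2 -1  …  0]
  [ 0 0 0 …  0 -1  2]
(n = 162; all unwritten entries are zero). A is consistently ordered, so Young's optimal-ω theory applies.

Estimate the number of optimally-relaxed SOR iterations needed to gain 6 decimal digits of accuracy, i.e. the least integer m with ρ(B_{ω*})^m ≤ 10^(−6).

m = 359

With n=162, ρ(Jacobi) = cos(π/163) = 0.9998143.
√(1−ρ_J²) simplifies to sin(π/163) = 0.0192724.
ω* = 2/(1 + 0.0192724) = 2/1.0192724 = 1.9621840.
At ω = 1.9621840 every |λ(B_ω)| = ω−1, so ρ_SOR = 0.9621840.
ρ_SOR^m ≤ 10^(−6) ⇔ m ≥ 6·ln10/(−ln 0.9621840) = 13.8155/0.0385496 = 358.382; m = ⌈358.382⌉ = 359.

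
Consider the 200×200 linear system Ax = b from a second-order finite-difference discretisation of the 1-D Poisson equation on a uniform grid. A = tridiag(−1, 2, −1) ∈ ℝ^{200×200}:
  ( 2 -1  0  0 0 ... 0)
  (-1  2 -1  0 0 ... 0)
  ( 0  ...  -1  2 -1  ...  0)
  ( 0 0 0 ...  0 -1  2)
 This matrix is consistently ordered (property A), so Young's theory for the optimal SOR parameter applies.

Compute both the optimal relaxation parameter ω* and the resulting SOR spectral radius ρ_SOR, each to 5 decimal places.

B_J for the 200×200 system has eigenvalues cos(kπ/201); ρ_J = cos(π/201) = 0.99988.
√(1−ρ_J²) = |sin(π/201)| = 0.015629
ω* = 2/(1+0.015629) = 1.96922
ρ(B_{ω*}) = ω*−1 = 0.96922

ω* = 1.96922, ρ_SOR = 0.96922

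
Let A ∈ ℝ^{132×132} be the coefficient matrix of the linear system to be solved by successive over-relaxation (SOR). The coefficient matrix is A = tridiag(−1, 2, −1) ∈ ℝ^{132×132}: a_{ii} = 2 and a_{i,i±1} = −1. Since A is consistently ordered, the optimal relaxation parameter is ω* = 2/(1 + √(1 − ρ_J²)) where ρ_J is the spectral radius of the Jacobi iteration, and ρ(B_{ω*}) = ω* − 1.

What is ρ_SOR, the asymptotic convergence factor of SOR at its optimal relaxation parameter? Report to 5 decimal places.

ρ_SOR = 0.95385

n=132: λ(B_J) = 1 − λ(A)/2 = cos(kπ/133); k=1 gives ρ_J = 0.99972.
1 − cos²(π/133) = sin²(π/133) ⇒ √(1−ρ_J²) = sin(π/133) = 0.023619.
ω* = 2/(1 + 0.023619) = 2/1.023619 = 1.95385.
and ρ(B_{ω*}) = 1.95385 − 1 = 0.95385.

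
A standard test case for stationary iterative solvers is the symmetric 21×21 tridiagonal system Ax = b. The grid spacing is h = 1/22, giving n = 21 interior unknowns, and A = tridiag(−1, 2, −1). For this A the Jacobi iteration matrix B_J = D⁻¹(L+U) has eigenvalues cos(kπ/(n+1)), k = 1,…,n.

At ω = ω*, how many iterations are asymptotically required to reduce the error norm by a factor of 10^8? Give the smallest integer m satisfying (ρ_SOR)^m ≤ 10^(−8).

½·tridiag(1,0,1) at n=21: λ_k = cos(kπ/22); max |λ| at k=1 ⇒ ρ_J = cos(π/22) ≈ 0.9898214.
√(1−ρ_J²) = |sin(π/22)| = 0.1423148
ω* = 2/(1 + 0.1423148) = 2/1.1423148 = 1.7508309.
Hence ρ(B_{ω*}) = 1.7508309 − 1 = 0.7508309.
For 8 digits: m = 8·ln10 / (−ln 0.7508309) = 18.4207/0.286575 = 64.279; round up → m = 65.

m = 65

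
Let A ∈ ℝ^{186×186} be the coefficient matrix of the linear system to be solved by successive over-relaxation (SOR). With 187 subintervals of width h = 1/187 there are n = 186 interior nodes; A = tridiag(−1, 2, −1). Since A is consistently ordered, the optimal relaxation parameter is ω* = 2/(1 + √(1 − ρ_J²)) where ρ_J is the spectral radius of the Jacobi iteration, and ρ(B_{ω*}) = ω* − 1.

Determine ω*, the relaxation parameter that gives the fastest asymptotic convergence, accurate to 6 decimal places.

With n=186, ρ(Jacobi) = cos(π/187) = 0.999859.
√(1−ρ_J²) = |sin(π/187)| = 0.0167992
ω* = 2/(1 + 0.0167992) = 2/1.0167992 = 1.966957.
Hence ρ(B_{ω*}) = 1.966957 − 1 = 0.966957.

ω* = 1.966957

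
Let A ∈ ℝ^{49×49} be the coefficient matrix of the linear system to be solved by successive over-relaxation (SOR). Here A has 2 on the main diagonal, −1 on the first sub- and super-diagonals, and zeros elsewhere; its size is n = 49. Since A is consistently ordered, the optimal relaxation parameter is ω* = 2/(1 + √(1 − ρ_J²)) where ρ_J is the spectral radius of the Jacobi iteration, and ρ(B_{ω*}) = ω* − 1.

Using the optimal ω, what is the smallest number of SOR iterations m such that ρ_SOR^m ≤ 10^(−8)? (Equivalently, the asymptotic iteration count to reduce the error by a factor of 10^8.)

m = 147

½·tridiag(1,0,1) at n=49: λ_k = cos(kπ/50); max |λ| at k=1 ⇒ ρ_J = cos(π/50) ≈ 0.9980267.
1 − cos²(π/50) = sin²(π/50) ⇒ √(1−ρ_J²) = sin(π/50) = 0.0627905.
Young: ω* = 2/(1+√(1−ρ_J²)) = 2/(1+0.0627905) = 2/1.0627905 = 1.8818384.
At ω = 1.8818384 every |λ(B_ω)| = ω−1, so ρ_SOR = 0.8818384.
8·ln10 = 18.4207; −ln(0.8818384) = 0.125746; m = ⌈18.4207/0.125746⌉ = ⌈146.491⌉ = 147.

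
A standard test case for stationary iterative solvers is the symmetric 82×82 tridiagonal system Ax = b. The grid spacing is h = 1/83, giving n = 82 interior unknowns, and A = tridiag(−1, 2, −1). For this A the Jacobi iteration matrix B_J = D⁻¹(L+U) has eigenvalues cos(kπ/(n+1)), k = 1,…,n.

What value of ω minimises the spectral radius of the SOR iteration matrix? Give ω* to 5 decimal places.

ω* = 1.92708

spectrum of D⁻¹(L+U) = {cos(kπ/83) : 1≤k≤82}; ρ_J = cos(π/83) = 0.99928.
1 − cos²(π/83) = sin²(π/83) ⇒ √(1−ρ_J²) = sin(π/83) = 0.037841.
Young: ω* = 2/(1+√(1−ρ_J²)) = 2/(1+0.037841) = 2/1.037841 = 1.92708.
Hence ρ(B_{ω*}) = 1.92708 − 1 = 0.92708.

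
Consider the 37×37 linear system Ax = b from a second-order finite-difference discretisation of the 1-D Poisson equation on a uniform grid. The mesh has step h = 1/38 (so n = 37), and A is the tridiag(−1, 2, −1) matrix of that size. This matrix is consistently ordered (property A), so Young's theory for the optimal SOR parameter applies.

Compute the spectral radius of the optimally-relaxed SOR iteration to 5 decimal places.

ρ_SOR = 0.84744

n=37: λ(B_J) = 1 − λ(A)/2 = cos(kπ/38); k=1 gives ρ_J = 0.99658.
√(1 − cos²(π/38)) = sin(π/38) ≈ 0.082579.
Then 2/(1+√(1−ρ_J²)) = 2/(1+0.082579); ω* = 2/1.082579 = 1.84744.
and ρ(B_{ω*}) = 1.84744 − 1 = 0.84744.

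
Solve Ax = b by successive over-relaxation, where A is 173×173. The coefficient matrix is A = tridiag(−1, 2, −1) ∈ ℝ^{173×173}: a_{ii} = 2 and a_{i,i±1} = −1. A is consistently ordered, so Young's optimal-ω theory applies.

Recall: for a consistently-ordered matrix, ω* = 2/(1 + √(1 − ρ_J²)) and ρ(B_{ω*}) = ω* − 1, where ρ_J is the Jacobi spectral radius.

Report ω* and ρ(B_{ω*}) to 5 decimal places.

B_J for the 173×173 system has eigenvalues cos(kπ/174); ρ_J = cos(π/174) = 0.99984.
√(1−ρ_J²) simplifies to sin(π/174) = 0.018054.
ω* = 2 / (1 + 0.018054) = 2 / 1.018054 ≈ 1.96453.
ρ_SOR = ω* − 1 ≈ 0.96453.

ω* = 1.96453, ρ_SOR = 0.96453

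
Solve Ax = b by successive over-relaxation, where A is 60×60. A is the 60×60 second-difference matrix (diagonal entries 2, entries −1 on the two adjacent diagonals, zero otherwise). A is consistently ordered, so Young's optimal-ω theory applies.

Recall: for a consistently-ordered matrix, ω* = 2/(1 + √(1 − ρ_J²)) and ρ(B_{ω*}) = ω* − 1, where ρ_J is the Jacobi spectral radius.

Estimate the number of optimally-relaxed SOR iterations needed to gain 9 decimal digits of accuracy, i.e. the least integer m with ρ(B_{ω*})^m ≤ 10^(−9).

[ρ_J] n=60: ρ(B_J) = cos(π/(n+1)) = cos(π/61) = 0.9986741.
√(1−ρ_J²) simplifies to sin(π/61) = 0.0514788.
ω* = 2/(1 + 0.0514788) = 2/1.0514788 = 1.9020830.
Hence ρ(B_{ω*}) = 1.9020830 − 1 = 0.9020830.
For 9 digits: m = 9·ln10 / (−ln 0.9020830) = 20.7233/0.103049 = 201.101; round up → m = 202.

m = 202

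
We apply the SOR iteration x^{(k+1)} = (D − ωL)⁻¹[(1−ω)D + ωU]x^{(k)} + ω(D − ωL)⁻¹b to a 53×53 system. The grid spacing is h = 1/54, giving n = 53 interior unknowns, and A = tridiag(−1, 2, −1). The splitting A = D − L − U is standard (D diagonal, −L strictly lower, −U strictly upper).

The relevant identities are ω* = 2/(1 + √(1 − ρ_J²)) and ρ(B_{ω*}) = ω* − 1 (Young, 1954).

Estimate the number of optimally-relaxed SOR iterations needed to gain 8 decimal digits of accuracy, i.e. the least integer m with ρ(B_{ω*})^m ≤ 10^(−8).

m = 159

n=53: λ(B_J) = 1 − λ(A)/2 = cos(kπ/54); k=1 gives ρ_J = 0.9983082.
√(1−ρ_J²) = |sin(π/54)| = 0.0581448
So ω* = 2/1.0581448 = 1.8901005 (Young).
At ω = 1.8901005 every |λ(B_ω)| = ω−1, so ρ_SOR = 0.8901005.
ρ_SOR^m ≤ 10^(−8) ⇔ m ≥ 8·ln10/(−ln 0.8901005) = 18.4207/0.116421 = 158.225; m = ⌈158.225⌉ = 159.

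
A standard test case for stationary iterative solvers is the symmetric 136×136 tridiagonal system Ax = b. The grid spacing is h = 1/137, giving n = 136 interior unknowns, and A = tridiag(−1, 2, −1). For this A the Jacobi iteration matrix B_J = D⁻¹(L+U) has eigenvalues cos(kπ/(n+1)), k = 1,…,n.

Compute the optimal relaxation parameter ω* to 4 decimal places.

½·tridiag(1,0,1) at n=136: λ_k = cos(kπ/137); max |λ| at k=1 ⇒ ρ_J = cos(π/137) ≈ 0.9997.
√(1 − cos²(π/137)) = sin(π/137) ≈ 0.02293.
Young: ω* = 2/(1+√(1−ρ_J²)) = 2/(1+0.02293) = 2/1.02293 = 1.9552.
ρ_SOR = ω* − 1 = 1.9552 − 1 = 0.9552.

ω* = 1.9552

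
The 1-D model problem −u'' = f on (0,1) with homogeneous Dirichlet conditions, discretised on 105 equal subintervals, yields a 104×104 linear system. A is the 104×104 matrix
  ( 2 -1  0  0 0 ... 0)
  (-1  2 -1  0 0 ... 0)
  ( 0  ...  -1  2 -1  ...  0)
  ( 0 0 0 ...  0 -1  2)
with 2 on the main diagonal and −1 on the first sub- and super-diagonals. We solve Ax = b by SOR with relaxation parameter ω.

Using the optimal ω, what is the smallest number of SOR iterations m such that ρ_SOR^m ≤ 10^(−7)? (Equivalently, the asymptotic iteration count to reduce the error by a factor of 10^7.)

m = 270

With n=104, ρ(Jacobi) = cos(π/105) = 0.9995524.
√(1 − cos²(π/105)) = sin(π/105) ≈ 0.0299155.
Young: ω* = 2/(1+√(1−ρ_J²)) = 2/(1+0.0299155) = 2/1.0299155 = 1.9419069.
ρ(B_{ω*}) = ω*−1 = 0.9419069
Need (0.9419069)^m ≤ 10^(−7): m ≥ 7·ln10/|ln 0.9419069| = 16.1181/0.0598488 = 269.314 ⇒ m = 270.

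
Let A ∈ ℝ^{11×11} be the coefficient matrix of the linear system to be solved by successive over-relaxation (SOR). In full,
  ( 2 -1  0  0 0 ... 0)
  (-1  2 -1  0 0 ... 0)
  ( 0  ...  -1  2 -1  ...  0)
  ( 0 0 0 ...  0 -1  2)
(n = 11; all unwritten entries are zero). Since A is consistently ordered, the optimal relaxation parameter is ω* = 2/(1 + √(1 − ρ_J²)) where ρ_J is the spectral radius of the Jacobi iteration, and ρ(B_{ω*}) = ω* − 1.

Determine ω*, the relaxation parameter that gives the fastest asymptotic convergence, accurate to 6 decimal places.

ω* = 1.588791

With n=11, ρ(Jacobi) = cos(π/12) = 0.965926.
√(1 − cos²(π/12)) = sin(π/12) ≈ 0.2588190.
Young: ω* = 2/(1+√(1−ρ_J²)) = 2/(1+0.2588190) = 2/1.2588190 = 1.588791.
At ω = 1.588791 every |λ(B_ω)| = ω−1, so ρ_SOR = 0.588791.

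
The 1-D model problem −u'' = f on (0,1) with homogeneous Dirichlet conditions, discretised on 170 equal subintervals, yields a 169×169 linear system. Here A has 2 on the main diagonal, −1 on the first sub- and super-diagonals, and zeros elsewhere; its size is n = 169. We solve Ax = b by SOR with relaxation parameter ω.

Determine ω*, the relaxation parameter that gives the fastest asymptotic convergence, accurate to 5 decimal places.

ω* = 1.96371

B_J for the 169×169 system has eigenvalues cos(kπ/170); ρ_J = cos(π/170) = 0.99983.
√(1−ρ_J²) simplifies to sin(π/170) = 0.018479.
ω* = 2 / (1 + 0.018479) = 2 / 1.018479 ≈ 1.96371.
ρ_SOR = ω* − 1 = 1.96371 − 1 = 0.96371.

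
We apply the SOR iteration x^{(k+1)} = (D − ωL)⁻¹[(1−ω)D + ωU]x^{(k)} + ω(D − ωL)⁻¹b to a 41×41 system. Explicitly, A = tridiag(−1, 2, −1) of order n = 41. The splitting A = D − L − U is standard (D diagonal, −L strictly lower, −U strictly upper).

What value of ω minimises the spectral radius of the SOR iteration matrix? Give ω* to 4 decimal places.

[ρ_J] n=41: ρ(B_J) = cos(π/(n+1)) = cos(π/42) = 0.9972.
1 − cos²(π/42) = sin²(π/42) ⇒ √(1−ρ_J²) = sin(π/42) = 0.07473.
So ω* = 2/1.07473 = 1.8609 (Young).
Hence ρ(B_{ω*}) = 1.8609 − 1 = 0.8609.

ω* = 1.8609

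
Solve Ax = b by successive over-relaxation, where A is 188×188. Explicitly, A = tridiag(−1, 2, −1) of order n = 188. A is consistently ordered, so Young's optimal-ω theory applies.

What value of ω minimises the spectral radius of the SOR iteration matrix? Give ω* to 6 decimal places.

With n=188, ρ(Jacobi) = cos(π/189) = 0.999862.
√(1−ρ_J²) simplifies to sin(π/189) = 0.0166214.
ω* = 2 / (1 + 0.0166214) = 2 / 1.0166214 ≈ 1.967301.
ρ_SOR = ω* − 1 = 1.967301 − 1 = 0.967301.

ω* = 1.967301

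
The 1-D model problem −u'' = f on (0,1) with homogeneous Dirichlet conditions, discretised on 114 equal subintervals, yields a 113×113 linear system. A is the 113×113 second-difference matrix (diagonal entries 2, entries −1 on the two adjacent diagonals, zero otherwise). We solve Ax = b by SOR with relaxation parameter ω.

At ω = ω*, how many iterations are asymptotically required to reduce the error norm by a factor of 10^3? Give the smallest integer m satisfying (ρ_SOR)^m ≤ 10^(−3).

ρ_J = max_k |cos(kπ/114)| = cos(π/114) = 0.9996203
√(1 − cos²(π/114)) = sin(π/114) ≈ 0.0275543.
ω* = 2/(1+0.0275543) = 1.9463692
[ρ_SOR] ω* − 1 = 0.9463692.
3·ln10 = 6.90776; −ln(0.9463692) = 0.0551225; m = ⌈6.90776/0.0551225⌉ = ⌈125.317⌉ = 126.

m = 126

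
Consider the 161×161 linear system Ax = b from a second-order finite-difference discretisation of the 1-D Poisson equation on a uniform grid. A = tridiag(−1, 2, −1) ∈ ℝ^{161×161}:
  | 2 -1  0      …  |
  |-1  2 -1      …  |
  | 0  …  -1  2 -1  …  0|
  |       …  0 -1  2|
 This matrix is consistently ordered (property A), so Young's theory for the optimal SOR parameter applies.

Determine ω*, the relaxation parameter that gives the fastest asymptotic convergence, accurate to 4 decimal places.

ω* = 1.9620

ρ_J = max_k |cos(kπ/162)| = cos(π/162) = 0.9998
root = sin(π/162) = 0.01939  (since 1−cos² = sin²).
ω* = 2/(1+0.01939) = 1.9620
ρ_SOR = ω* − 1 ≈ 0.9620.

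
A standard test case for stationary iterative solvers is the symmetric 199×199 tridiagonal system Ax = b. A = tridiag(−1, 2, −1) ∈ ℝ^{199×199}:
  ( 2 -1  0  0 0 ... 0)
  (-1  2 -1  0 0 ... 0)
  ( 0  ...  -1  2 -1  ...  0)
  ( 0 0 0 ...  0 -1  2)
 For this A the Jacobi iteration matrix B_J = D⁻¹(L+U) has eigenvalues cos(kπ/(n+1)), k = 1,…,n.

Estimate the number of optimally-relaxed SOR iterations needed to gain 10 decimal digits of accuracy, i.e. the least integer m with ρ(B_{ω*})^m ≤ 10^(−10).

With n=199, ρ(Jacobi) = cos(π/200) = 0.9998766.
√(1−ρ_J²) simplifies to sin(π/200) = 0.0157073.
Then 2/(1+√(1−ρ_J²)) = 2/(1+0.0157073); ω* = 2/1.0157073 = 1.9690712.
ρ_SOR = ω* − 1 ≈ 0.9690712.
10·ln10 = 23.0259; −ln(0.9690712) = 0.0314172; m = ⌈23.0259/0.0314172⌉ = ⌈732.907⌉ = 733.

m = 733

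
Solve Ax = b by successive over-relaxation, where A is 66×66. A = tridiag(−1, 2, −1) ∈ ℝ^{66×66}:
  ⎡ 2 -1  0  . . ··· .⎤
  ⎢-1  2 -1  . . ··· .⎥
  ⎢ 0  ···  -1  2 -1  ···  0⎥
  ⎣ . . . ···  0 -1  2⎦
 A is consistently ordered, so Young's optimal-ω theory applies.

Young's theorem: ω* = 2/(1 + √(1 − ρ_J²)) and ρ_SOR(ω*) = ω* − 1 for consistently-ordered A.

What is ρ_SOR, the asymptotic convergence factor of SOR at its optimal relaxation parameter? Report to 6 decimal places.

ρ_SOR = 0.910453

½·tridiag(1,0,1) at n=66: λ_k = cos(kπ/67); max |λ| at k=1 ⇒ ρ_J = cos(π/67) ≈ 0.998901.
√(1 − cos²(π/67)) = sin(π/67) ≈ 0.0468723.
ω* = 2/(1+0.0468723) = 1.910453
ρ_SOR = ω* − 1 ≈ 0.910453.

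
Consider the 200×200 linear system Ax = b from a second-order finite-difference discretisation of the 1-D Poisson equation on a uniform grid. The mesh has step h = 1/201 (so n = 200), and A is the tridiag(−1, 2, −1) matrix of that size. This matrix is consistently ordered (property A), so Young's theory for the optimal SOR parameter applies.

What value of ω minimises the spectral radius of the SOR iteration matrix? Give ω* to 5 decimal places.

[ρ_J] n=200: ρ(B_J) = cos(π/(n+1)) = cos(π/201) = 0.99988.
1 − cos²(π/201) = sin²(π/201) ⇒ √(1−ρ_J²) = sin(π/201) = 0.015629.
[ω*] 2 ÷ (1 + 0.015629) = 2 ÷ 1.015629 = 1.96922.
ρ(B_{ω*}) = ω*−1 = 0.96922

ω* = 1.96922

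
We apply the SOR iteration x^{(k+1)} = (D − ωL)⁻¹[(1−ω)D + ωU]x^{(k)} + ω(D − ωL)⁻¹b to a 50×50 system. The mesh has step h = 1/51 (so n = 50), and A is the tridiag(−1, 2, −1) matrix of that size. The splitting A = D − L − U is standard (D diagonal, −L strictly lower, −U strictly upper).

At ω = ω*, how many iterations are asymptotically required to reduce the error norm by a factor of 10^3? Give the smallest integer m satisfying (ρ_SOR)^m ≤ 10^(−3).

m = 57

spectrum of D⁻¹(L+U) = {cos(kπ/51) : 1≤k≤50}; ρ_J = cos(π/51) = 0.9981033.
1 − cos²(π/51) = sin²(π/51) ⇒ √(1−ρ_J²) = sin(π/51) = 0.0615609.
[ω*] 2 ÷ (1 + 0.0615609) = 2 ÷ 1.0615609 = 1.8840181.
ρ(B_{ω*}) = ω*−1 = 0.8840181
Need (0.8840181)^m ≤ 10^(−3): m ≥ 3·ln10/|ln 0.8840181| = 6.90776/0.123278 = 56.034 ⇒ m = 57.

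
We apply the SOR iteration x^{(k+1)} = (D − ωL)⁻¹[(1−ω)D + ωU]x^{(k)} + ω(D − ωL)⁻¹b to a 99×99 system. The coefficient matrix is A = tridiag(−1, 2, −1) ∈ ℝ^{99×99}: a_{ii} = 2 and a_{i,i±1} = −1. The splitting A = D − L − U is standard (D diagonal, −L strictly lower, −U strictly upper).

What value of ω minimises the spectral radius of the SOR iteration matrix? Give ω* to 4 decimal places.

ω* = 1.9391

B_J for the 99×99 system has eigenvalues cos(kπ/100); ρ_J = cos(π/100) = 0.9995.
root = sin(π/100) = 0.03141  (since 1−cos² = sin²).
[ω*] 2 ÷ (1 + 0.03141) = 2 ÷ 1.03141 = 1.9391.
and ρ(B_{ω*}) = 1.9391 − 1 = 0.9391.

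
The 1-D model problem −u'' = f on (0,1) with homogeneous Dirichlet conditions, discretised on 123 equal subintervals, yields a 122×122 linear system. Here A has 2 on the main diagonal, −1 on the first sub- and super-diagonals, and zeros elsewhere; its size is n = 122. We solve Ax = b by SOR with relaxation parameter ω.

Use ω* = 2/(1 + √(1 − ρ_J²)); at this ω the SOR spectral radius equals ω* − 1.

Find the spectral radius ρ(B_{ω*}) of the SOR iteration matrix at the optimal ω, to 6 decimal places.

ρ_SOR = 0.950195

½·tridiag(1,0,1) at n=122: λ_k = cos(kπ/123); max |λ| at k=1 ⇒ ρ_J = cos(π/123) ≈ 0.999674.
√(1−ρ_J²) simplifies to sin(π/123) = 0.0255386.
So ω* = 2/1.0255386 = 1.950195 (Young).
Hence ρ(B_{ω*}) = 1.950195 − 1 = 0.950195.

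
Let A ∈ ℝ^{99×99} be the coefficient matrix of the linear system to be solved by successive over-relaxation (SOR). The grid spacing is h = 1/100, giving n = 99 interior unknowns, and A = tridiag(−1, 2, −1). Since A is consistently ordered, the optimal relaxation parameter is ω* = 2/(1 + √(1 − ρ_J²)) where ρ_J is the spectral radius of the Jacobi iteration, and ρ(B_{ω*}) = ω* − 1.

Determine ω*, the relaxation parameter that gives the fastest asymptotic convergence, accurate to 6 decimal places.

ω* = 1.939092

[ρ_J] n=99: ρ(B_J) = cos(π/(n+1)) = cos(π/100) = 0.999507.
1 − cos²(π/100) = sin²(π/100) ⇒ √(1−ρ_J²) = sin(π/100) = 0.0314108.
So ω* = 2/1.0314108 = 1.939092 (Young).
At ω = 1.939092 every |λ(B_ω)| = ω−1, so ρ_SOR = 0.939092.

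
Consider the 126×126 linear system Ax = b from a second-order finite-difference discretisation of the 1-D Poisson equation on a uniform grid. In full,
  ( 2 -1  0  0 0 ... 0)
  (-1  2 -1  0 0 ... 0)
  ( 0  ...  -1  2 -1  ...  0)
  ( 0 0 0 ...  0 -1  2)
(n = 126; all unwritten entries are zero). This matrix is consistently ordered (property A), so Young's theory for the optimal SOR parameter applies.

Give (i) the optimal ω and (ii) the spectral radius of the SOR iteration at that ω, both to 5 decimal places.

½·tridiag(1,0,1) at n=126: λ_k = cos(kπ/127); max |λ| at k=1 ⇒ ρ_J = cos(π/127) ≈ 0.99969.
√(1−ρ_J²) = |sin(π/127)| = 0.024734
So ω* = 2/1.024734 = 1.95173 (Young).
ρ_SOR = ω* − 1 = 1.95173 − 1 = 0.95173.

ω* = 1.95173, ρ_SOR = 0.95173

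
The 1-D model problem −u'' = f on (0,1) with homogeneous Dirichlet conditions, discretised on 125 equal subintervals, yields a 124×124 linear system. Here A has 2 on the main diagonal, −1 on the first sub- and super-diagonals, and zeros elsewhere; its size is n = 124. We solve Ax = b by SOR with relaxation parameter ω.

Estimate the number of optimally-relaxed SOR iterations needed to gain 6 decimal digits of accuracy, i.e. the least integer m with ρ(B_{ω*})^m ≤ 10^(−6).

m = 275

spectrum of D⁻¹(L+U) = {cos(kπ/125) : 1≤k≤124}; ρ_J = cos(π/125) = 0.9996842.
1 − cos²(π/125) = sin²(π/125) ⇒ √(1−ρ_J²) = sin(π/125) = 0.0251301.
ω* = 2 / (1 + 0.0251301) = 2 / 1.0251301 ≈ 1.9509719.
ρ_SOR = ω* − 1 ≈ 0.9509719.
Need (0.9509719)^m ≤ 10^(−6): m ≥ 6·ln10/|ln 0.9509719| = 13.8155/0.0502708 = 274.822 ⇒ m = 275.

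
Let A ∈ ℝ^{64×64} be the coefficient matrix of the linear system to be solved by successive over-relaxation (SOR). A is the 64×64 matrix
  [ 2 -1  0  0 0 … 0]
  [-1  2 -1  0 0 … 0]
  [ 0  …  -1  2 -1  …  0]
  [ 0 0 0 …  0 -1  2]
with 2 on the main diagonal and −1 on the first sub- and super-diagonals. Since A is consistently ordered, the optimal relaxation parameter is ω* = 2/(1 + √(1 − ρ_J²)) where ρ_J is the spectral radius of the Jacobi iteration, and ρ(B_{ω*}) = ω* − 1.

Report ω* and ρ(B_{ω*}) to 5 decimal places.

ω* = 1.90783, ρ_SOR = 0.90783

ρ_J = max_k |cos(kπ/65)| = cos(π/65) = 0.99883
√(1 − cos²(π/65)) = sin(π/65) ≈ 0.048313.
[ω*] 2 ÷ (1 + 0.048313) = 2 ÷ 1.048313 = 1.90783.
and ρ(B_{ω*}) = 1.90783 − 1 = 0.90783.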